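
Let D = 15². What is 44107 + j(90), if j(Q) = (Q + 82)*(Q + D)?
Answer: 98287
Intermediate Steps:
D = 225
j(Q) = (82 + Q)*(225 + Q) (j(Q) = (Q + 82)*(Q + 225) = (82 + Q)*(225 + Q))
44107 + j(90) = 44107 + (18450 + 90² + 307*90) = 44107 + (18450 + 8100 + 27630) = 44107 + 54180 = 98287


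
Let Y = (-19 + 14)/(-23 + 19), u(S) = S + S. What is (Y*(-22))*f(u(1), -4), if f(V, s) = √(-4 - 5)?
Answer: -165*I/2 ≈ -82.5*I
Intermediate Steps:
u(S) = 2*S
f(V, s) = 3*I (f(V, s) = √(-9) = 3*I)
Y = 5/4 (Y = -5/(-4) = -5*(-¼) = 5/4 ≈ 1.2500)
(Y*(-22))*f(u(1), -4) = ((5/4)*(-22))*(3*I) = -165*I/2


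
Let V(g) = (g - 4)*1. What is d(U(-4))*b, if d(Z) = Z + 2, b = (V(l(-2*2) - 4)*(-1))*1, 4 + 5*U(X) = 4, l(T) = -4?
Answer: 24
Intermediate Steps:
U(X) = 0 (U(X) = -⅘ + (⅕)*4 = -⅘ + ⅘ = 0)
V(g) = -4 + g (V(g) = (-4 + g)*1 = -4 + g)
b = 12 (b = ((-4 + (-4 - 4))*(-1))*1 = ((-4 - 8)*(-1))*1 = -12*(-1)*1 = 12*1 = 12)
d(Z) = 2 + Z
d(U(-4))*b = (2 + 0)*12 = 2*12 = 24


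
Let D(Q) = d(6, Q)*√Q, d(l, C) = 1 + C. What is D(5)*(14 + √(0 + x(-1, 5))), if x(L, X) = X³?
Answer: 150 + 84*√5 ≈ 337.83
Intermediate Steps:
D(Q) = √Q*(1 + Q) (D(Q) = (1 + Q)*√Q = √Q*(1 + Q))
D(5)*(14 + √(0 + x(-1, 5))) = (√5*(1 + 5))*(14 + √(0 + 5³)) = (√5*6)*(14 + √(0 + 125)) = (6*√5)*(14 + √125) = (6*√5)*(14 + 5*√5) = 6*√5*(14 + 5*√5)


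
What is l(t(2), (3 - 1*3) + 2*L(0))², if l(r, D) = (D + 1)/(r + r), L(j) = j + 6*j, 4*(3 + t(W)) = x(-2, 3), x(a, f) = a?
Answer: 1/49 ≈ 0.020408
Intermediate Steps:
t(W) = -7/2 (t(W) = -3 + (¼)*(-2) = -3 - ½ = -7/2)
L(j) = 7*j
l(r, D) = (1 + D)/(2*r) (l(r, D) = (1 + D)/((2*r)) = (1 + D)*(1/(2*r)) = (1 + D)/(2*r))
l(t(2), (3 - 1*3) + 2*L(0))² = ((1 + ((3 - 1*3) + 2*(7*0)))/(2*(-7/2)))² = ((½)*(-2/7)*(1 + ((3 - 3) + 2*0)))² = ((½)*(-2/7)*(1 + (0 + 0)))² = ((½)*(-2/7)*(1 + 0))² = ((½)*(-2/7)*1)² = (-⅐)² = 1/49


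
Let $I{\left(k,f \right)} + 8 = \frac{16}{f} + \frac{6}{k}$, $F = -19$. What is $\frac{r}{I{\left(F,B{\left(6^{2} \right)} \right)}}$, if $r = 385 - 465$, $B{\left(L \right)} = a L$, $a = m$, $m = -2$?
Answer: $\frac{684}{73} \approx 9.3699$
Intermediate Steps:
$a = -2$
$B{\left(L \right)} = - 2 L$
$I{\left(k,f \right)} = -8 + \frac{6}{k} + \frac{16}{f}$ ($I{\left(k,f \right)} = -8 + \left(\frac{16}{f} + \frac{6}{k}\right) = -8 + \left(\frac{6}{k} + \frac{16}{f}\right) = -8 + \frac{6}{k} + \frac{16}{f}$)
$r = -80$
$\frac{r}{I{\left(F,B{\left(6^{2} \right)} \right)}} = - \frac{80}{-8 + \frac{6}{-19} + \frac{16}{\left(-2\right) 6^{2}}} = - \frac{80}{-8 + 6 \left(- \frac{1}{19}\right) + \frac{16}{\left(-2\right) 36}} = - \frac{80}{-8 - \frac{6}{19} + \frac{16}{-72}} = - \frac{80}{-8 - \frac{6}{19} + 16 \left(- \frac{1}{72}\right)} = - \frac{80}{-8 - \frac{6}{19} - \frac{2}{9}} = - \frac{80}{- \frac{1460}{171}} = \left(-80\right) \left(- \frac{171}{1460}\right) = \frac{684}{73}$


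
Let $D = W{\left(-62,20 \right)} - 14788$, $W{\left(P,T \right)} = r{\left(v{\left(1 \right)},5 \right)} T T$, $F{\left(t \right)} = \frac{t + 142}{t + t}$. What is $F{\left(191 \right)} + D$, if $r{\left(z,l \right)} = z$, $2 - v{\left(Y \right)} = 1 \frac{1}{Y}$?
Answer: $- \frac{5495883}{382} \approx -14387.0$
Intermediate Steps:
$v{\left(Y \right)} = 2 - \frac{1}{Y}$ ($v{\left(Y \right)} = 2 - 1 \frac{1}{Y} = 2 - \frac{1}{Y}$)
$F{\left(t \right)} = \frac{142 + t}{2 t}$
$W{\left(P,T \right)} = T^{2}$ ($W{\left(P,T \right)} = \left(2 - 1^{-1}\right) T T = \left(2 - 1\right) T T = 1 T T = T T = T^{2}$)
$D = -14388$ ($D = 20^{2} - 14788 = 400 - 14788 = -14388$)
$F{\left(191 \right)} + D = \frac{142 + 191}{2 \cdot 191} - 14388 = \frac{1}{2} \cdot \frac{1}{191} \cdot 333 - 14388 = \frac{333}{382} - 14388 = - \frac{5495883}{382}$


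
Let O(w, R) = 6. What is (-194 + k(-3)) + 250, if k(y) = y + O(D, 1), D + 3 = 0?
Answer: 59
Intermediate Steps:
D = -3 (D = -3 + 0 = -3)
k(y) = 6 + y (k(y) = y + 6 = 6 + y)
(-194 + k(-3)) + 250 = (-194 + (6 - 3)) + 250 = (-194 + 3) + 250 = -191 + 250 = 59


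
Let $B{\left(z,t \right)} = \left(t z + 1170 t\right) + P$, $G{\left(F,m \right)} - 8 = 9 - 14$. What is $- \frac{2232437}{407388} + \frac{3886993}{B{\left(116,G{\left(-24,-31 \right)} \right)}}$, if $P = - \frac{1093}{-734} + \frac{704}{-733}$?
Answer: $\frac{16614334380263965}{16582874792292} \approx 1001.9$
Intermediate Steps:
$P = \frac{284433}{538022}$ ($P = \left(-1093\right) \left(- \frac{1}{734}\right) + 704 \left(- \frac{1}{733}\right) = \frac{1093}{734} - \frac{704}{733} = \frac{284433}{538022} \approx 0.52866$)
$G{\left(F,m \right)} = 3$ ($G{\left(F,m \right)} = 8 + \left(9 - 14\right) = 8 - 5 = 3$)
$B{\left(z,t \right)} = \frac{284433}{538022} + 1170 t + t z$ ($B{\left(z,t \right)} = \left(t z + 1170 t\right) + \frac{284433}{538022} = \left(1170 t + t z\right) + \frac{284433}{538022} = \frac{284433}{538022} + 1170 t + t z$)
$- \frac{2232437}{407388} + \frac{3886993}{B{\left(116,G{\left(-24,-31 \right)} \right)}} = - \frac{2232437}{407388} + \frac{3886993}{\frac{284433}{538022} + 1170 \cdot 3 + 3 \cdot 116} = \left(-2232437\right) \frac{1}{407388} + \frac{3886993}{\frac{284433}{538022} + 3510 + 348} = - \frac{2232437}{407388} + \frac{3886993}{\frac{2075973309}{538022}} = - \frac{2232437}{407388} + 3886993 \cdot \frac{538022}{2075973309} = - \frac{2232437}{407388} + \frac{2091287747846}{2075973309} = \frac{16614334380263965}{16582874792292}$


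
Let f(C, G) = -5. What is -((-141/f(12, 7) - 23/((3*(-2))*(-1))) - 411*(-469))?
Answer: -5783501/30 ≈ -1.9278e+5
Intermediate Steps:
-((-141/f(12, 7) - 23/((3*(-2))*(-1))) - 411*(-469)) = -((-141/(-5) - 23/((3*(-2))*(-1))) - 411*(-469)) = -((-141*(-1/5) - 23/((-6*(-1)))) + 192759) = -((141/5 - 23/6) + 192759) = -(731/30 + 192759) = -1*5783501/30 = -5783501/30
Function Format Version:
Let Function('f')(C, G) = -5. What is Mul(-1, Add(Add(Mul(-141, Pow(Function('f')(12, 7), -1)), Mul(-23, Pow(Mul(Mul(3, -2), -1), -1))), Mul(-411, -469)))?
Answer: Rational(-5783501, 30) ≈ -1.9278e+5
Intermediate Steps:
Mul(-1, Add(Add(Mul(-141, Pow(Function('f')(12, 7), -1)), Mul(-23, Pow(Mul(Mul(3, -2), -1), -1))), Mul(-411, -469))) = Mul(-1, Add(Add(Mul(-141, Pow(-5, -1)), Mul(-23, Pow(Mul(Mul(3, -2), -1), -1))), Mul(-411, -469))) = Mul(-1, Add(Add(Mul(-141, Rational(-1, 5)), Mul(-23, Pow(Mul(-6, -1), -1))), 192759)) = Mul(-1, Add(Add(Rational(141, 5), Mul(-23, Pow(6, -1))), 192759)) = Mul(-1, Add(Add(Rational(141, 5), Mul(-23, Rational(1, 6))), 192759)) = Mul(-1, Add(Add(Rational(141, 5), Rational(-23, 6)), 192759)) = Mul(-1, Add(Rational(731, 30), 192759)) = Mul(-1, Rational(5783501, 30)) = Rational(-5783501, 30)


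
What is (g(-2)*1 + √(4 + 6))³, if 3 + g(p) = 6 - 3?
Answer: 10*√10 ≈ 31.623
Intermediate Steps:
g(p) = 0 (g(p) = -3 + (6 - 3) = -3 + 3 = 0)
(g(-2)*1 + √(4 + 6))³ = (0*1 + √(4 + 6))³ = (0 + √10)³ = (√10)³ = 10*√10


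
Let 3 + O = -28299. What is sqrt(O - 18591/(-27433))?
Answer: 435*I*sqrt(112557599)/27433 ≈ 168.23*I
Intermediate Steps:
O = -28302 (O = -3 - 28299 = -28302)
sqrt(O - 18591/(-27433)) = sqrt(-28302 - 18591/(-27433)) = sqrt(-28302 - 18591*(-1/27433)) = sqrt(-28302 + 18591/27433) = sqrt(-776390175/27433) = 435*I*sqrt(112557599)/27433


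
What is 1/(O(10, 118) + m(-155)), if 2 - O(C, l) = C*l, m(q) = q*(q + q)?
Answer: 1/46872 ≈ 2.1335e-5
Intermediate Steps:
m(q) = 2*q² (m(q) = q*(2*q) = 2*q²)
O(C, l) = 2 - C*l
1/(O(10, 118) + m(-155)) = 1/((2 - 1*10*118) + 2*(-155)²) = 1/((2 - 1180) + 2*24025) = 1/(-1178 + 48050) = 1/46872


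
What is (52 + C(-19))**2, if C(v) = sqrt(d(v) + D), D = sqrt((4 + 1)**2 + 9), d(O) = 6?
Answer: (52 + sqrt(6 + sqrt(34)))**2 ≈ 3073.6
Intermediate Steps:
D = sqrt(34) (D = sqrt(5**2 + 9) = sqrt(25 + 9) = sqrt(34) ≈ 5.8309)
C(v) = sqrt(6 + sqrt(34))
(52 + C(-19))**2 = (52 + sqrt(6 + sqrt(34)))**2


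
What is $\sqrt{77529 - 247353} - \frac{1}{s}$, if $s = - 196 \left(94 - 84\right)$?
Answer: $\frac{1}{1960} + 4 i \sqrt{10614} \approx 0.0005102 + 412.1 i$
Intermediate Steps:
$s = -1960$ ($s = \left(-196\right) 10 = -1960$)
$\sqrt{77529 - 247353} - \frac{1}{s} = \sqrt{77529 - 247353} - \frac{1}{-1960} = \sqrt{-169824} - - \frac{1}{1960} = 4 i \sqrt{10614} + \frac{1}{1960} = \frac{1}{1960} + 4 i \sqrt{10614}$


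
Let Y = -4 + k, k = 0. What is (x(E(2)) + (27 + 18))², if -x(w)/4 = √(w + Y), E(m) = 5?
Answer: 1681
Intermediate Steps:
Y = -4 (Y = -4 + 0 = -4)
x(w) = -4*√(-4 + w) (x(w) = -4*√(w - 4) = -4*√(-4 + w))
(x(E(2)) + (27 + 18))² = (-4*√(-4 + 5) + (27 + 18))² = (-4*√1 + 45)² = (-4*1 + 45)² = (-4 + 45)² = 41² = 1681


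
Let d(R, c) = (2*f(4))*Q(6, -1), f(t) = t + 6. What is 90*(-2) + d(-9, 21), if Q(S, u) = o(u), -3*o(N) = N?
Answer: -520/3 ≈ -173.33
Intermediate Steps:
o(N) = -N/3
Q(S, u) = -u/3
f(t) = 6 + t
d(R, c) = 20/3 (d(R, c) = (2*(6 + 4))*(-⅓*(-1)) = (2*10)*(⅓) = 20*(⅓) = 20/3)
90*(-2) + d(-9, 21) = 90*(-2) + 20/3 = -180 + 20/3 = -520/3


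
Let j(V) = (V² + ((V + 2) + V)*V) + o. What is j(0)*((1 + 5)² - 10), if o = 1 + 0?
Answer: 26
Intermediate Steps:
o = 1
j(V) = 1 + V² + V*(2 + 2*V) (j(V) = (V² + ((V + 2) + V)*V) + 1 = (V² + ((2 + V) + V)*V) + 1 = (V² + (2 + 2*V)*V) + 1 = (V² + V*(2 + 2*V)) + 1 = 1 + V² + V*(2 + 2*V))
j(0)*((1 + 5)² - 10) = (1 + 2*0 + 3*0²)*((1 + 5)² - 10) = (1 + 0 + 3*0)*(6² - 10) = (1 + 0 + 0)*(36 - 10) = 1*26 = 26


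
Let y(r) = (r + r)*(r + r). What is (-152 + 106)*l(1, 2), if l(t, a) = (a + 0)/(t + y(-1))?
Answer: -92/5 ≈ -18.400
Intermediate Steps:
y(r) = 4*r² (y(r) = (2*r)*(2*r) = 4*r²)
l(t, a) = a/(4 + t) (l(t, a) = (a + 0)/(t + 4*(-1)²) = a/(t + 4*1) = a/(t + 4) = a/(4 + t))
(-152 + 106)*l(1, 2) = (-152 + 106)*(2/(4 + 1)) = -92/5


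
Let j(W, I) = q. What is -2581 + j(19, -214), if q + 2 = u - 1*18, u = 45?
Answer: -2556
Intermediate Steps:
q = 25 (q = -2 + (45 - 1*18) = -2 + (45 - 18) = -2 + 27 = 25)
j(W, I) = 25
-2581 + j(19, -214) = -2581 + 25 = -2556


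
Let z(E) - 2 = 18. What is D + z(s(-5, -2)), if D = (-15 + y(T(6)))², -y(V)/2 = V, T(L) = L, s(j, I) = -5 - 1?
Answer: 749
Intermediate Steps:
s(j, I) = -6
z(E) = 20 (z(E) = 2 + 18 = 20)
y(V) = -2*V
D = 729 (D = (-15 - 2*6)² = (-15 - 12)² = (-27)² = 729)
D + z(s(-5, -2)) = 729 + 20 = 749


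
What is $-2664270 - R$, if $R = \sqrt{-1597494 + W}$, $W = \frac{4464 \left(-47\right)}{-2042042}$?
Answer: $-2664270 - \frac{i \sqrt{1665361640187015870}}{1021021} \approx -2.6643 \cdot 10^{6} - 1263.9 i$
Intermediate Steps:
$W = \frac{104904}{1021021}$ ($W = \left(-209808\right) \left(- \frac{1}{2042042}\right) = \frac{104904}{1021021} \approx 0.10274$)
$R = \frac{i \sqrt{1665361640187015870}}{1021021}$ ($R = \sqrt{-1597494 + \frac{104904}{1021021}} = \sqrt{- \frac{1631074816470}{1021021}} = \frac{i \sqrt{1665361640187015870}}{1021021} \approx 1263.9 i$)
$-2664270 - R = -2664270 - \frac{i \sqrt{1665361640187015870}}{1021021}$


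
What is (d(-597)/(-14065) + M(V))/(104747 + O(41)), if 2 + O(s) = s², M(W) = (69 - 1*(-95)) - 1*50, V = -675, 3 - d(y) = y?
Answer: 160281/149688169 ≈ 0.0010708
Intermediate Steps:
d(y) = 3 - y
M(W) = 114 (M(W) = (69 + 95) - 50 = 164 - 50 = 114)
O(s) = -2 + s²
(d(-597)/(-14065) + M(V))/(104747 + O(41)) = ((3 - 1*(-597))/(-14065) + 114)/(104747 + (-2 + 41²)) = ((3 + 597)*(-1/14065) + 114)/(104747 + (-2 + 1681)) = (600*(-1/14065) + 114)/(104747 + 1679) = (-120/2813 + 114)/106426 = (320562/2813)*(1/106426) = 160281/149688169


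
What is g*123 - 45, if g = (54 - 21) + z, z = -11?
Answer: 2661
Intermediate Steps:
g = 22 (g = (54 - 21) - 11 = 33 - 11 = 22)
g*123 - 45 = 22*123 - 45 = 2706 - 45 = 2661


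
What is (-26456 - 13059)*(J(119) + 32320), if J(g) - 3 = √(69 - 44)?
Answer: -1277440920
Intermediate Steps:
J(g) = 8 (J(g) = 3 + √(69 - 44) = 3 + √25 = 3 + 5 = 8)
(-26456 - 13059)*(J(119) + 32320) = (-26456 - 13059)*(8 + 32320) = -39515*32328 = -1277440920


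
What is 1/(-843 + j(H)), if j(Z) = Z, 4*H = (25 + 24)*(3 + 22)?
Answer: -4/2147 ≈ -0.0018631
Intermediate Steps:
H = 1225/4 (H = ((25 + 24)*(3 + 22))/4 = (49*25)/4 = (¼)*1225 = 1225/4 ≈ 306.25)
1/(-843 + j(H)) = 1/(-843 + 1225/4) = 1/(-2147/4) = -4/2147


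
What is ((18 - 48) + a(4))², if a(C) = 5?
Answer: 625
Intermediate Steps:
((18 - 48) + a(4))² = ((18 - 48) + 5)² = (-30 + 5)² = (-25)² = 625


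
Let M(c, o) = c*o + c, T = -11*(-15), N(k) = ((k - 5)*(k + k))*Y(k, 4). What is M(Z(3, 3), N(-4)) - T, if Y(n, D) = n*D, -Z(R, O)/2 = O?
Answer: 6741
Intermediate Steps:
Z(R, O) = -2*O
Y(n, D) = D*n
N(k) = 8*k**2*(-5 + k) (N(k) = ((k - 5)*(k + k))*(4*k) = ((-5 + k)*(2*k))*(4*k) = (2*k*(-5 + k))*(4*k) = 8*k**2*(-5 + k))
T = 165
M(c, o) = c + c*o
M(Z(3, 3), N(-4)) - T = (-2*3)*(1 + 8*(-4)**2*(-5 - 4)) - 1*165 = -6*(1 + 8*16*(-9)) - 165 = -6*(1 - 1152) - 165 = -6*(-1151) - 165 = 6906 - 165 = 6741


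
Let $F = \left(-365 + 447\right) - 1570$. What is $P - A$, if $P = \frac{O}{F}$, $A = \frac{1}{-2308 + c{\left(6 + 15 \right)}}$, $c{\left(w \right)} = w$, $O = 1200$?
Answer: $- \frac{57144}{70897} \approx -0.80601$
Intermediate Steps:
$A = - \frac{1}{2287}$ ($A = \frac{1}{-2308 + \left(6 + 15\right)} = \frac{1}{-2308 + 21} = \frac{1}{-2287} = - \frac{1}{2287} \approx -0.00043725$)
$F = -1488$ ($F = 82 - 1570 = -1488$)
$P = - \frac{25}{31}$ ($P = \frac{1200}{-1488} = 1200 \left(- \frac{1}{1488}\right) = - \frac{25}{31} \approx -0.80645$)
$P - A = - \frac{25}{31} - - \frac{1}{2287} = - \frac{25}{31} + \frac{1}{2287} = - \frac{57144}{70897}$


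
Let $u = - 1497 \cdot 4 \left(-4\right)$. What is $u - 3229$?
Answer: $20723$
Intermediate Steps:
$u = 23952$ ($u = \left(-1497\right) \left(-16\right) = 23952$)
$u - 3229 = 23952 - 3229 = 20723$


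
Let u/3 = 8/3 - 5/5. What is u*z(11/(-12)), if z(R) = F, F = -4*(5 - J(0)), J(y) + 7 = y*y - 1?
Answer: -260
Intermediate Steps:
J(y) = -8 + y² (J(y) = -7 + (y*y - 1) = -7 + (y² - 1) = -7 + (-1 + y²) = -8 + y²)
u = 5 (u = 3*(8/3 - 5/5) = 3*(8*(⅓) - 5*⅕) = 3*(8/3 - 1) = 3*(5/3) = 5)
F = -52 (F = -4*(5 - (-8 + 0²)) = -4*(5 - (-8 + 0)) = -4*(5 - 1*(-8)) = -4*(5 + 8) = -4*13 = -52)
z(R) = -52
u*z(11/(-12)) = 5*(-52) = -260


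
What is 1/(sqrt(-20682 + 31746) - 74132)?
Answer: -18533/1373885590 - sqrt(2766)/2747771180 ≈ -1.3509e-5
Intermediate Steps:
1/(sqrt(-20682 + 31746) - 74132) = 1/(sqrt(11064) - 74132) = 1/(2*sqrt(2766) - 74132) = 1/(-74132 + 2*sqrt(2766))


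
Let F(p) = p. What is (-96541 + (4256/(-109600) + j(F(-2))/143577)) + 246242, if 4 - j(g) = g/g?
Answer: 24538543682753/163917075 ≈ 1.4970e+5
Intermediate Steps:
j(g) = 3 (j(g) = 4 - g/g = 4 - 1*1 = 4 - 1 = 3)
(-96541 + (4256/(-109600) + j(F(-2))/143577)) + 246242 = (-96541 + (4256/(-109600) + 3/143577)) + 246242 = (-96541 + (4256*(-1/109600) + 3*(1/143577))) + 246242 = (-96541 + (-133/3425 + 1/47859)) + 246242 = (-96541 - 6361822/163917075) + 246242 = -15824724699397/163917075 + 246242 = 24538543682753/163917075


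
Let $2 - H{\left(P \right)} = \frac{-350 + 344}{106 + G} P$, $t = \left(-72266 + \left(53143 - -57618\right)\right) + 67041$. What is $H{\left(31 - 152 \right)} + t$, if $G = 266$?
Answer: $\frac{6543235}{62} \approx 1.0554 \cdot 10^{5}$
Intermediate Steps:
$t = 105536$ ($t = \left(-72266 + \left(53143 + 57618\right)\right) + 67041 = \left(-72266 + 110761\right) + 67041 = 38495 + 67041 = 105536$)
$H{\left(P \right)} = 2 + \frac{P}{62}$ ($H{\left(P \right)} = 2 - \frac{-350 + 344}{106 + 266} P = 2 - - \frac{6}{372} P = 2 - \left(-6\right) \frac{1}{372} P = 2 - - \frac{P}{62} = 2 + \frac{P}{62}$)
$H{\left(31 - 152 \right)} + t = \left(2 + \frac{31 - 152}{62}\right) + 105536 = \left(2 + \frac{1}{62} \left(-121\right)\right) + 105536 = \left(2 - \frac{121}{62}\right) + 105536 = \frac{3}{62} + 105536 = \frac{6543235}{62}$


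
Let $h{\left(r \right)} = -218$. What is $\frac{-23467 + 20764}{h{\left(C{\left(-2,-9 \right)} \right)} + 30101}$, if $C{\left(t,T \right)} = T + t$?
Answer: $- \frac{901}{9961} \approx -0.090453$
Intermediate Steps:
$\frac{-23467 + 20764}{h{\left(C{\left(-2,-9 \right)} \right)} + 30101} = \frac{-23467 + 20764}{-218 + 30101} = - \frac{2703}{29883} = \left(-2703\right) \frac{1}{29883} = - \frac{901}{9961}$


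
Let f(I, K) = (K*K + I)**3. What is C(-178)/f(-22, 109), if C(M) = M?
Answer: -178/1667800912779 ≈ -1.0673e-10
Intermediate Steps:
f(I, K) = (I + K**2)**3 (f(I, K) = (K**2 + I)**3 = (I + K**2)**3)
C(-178)/f(-22, 109) = -178/(-22 + 109**2)**3 = -178/(-22 + 11881)**3 = -178/(11859**3) = -178/1667800912779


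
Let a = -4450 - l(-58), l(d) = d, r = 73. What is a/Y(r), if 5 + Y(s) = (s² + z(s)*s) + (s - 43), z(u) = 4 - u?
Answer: -4392/317 ≈ -13.855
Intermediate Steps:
Y(s) = -48 + s + s² + s*(4 - s) (Y(s) = -5 + ((s² + (4 - s)*s) + (s - 43)) = -5 + ((s² + s*(4 - s)) + (-43 + s)) = -5 + (-43 + s + s² + s*(4 - s)) = -48 + s + s² + s*(4 - s))
a = -4392 (a = -4450 - 1*(-58) = -4450 + 58 = -4392)
a/Y(r) = -4392/(-48 + 5*73) = -4392/(-48 + 365) = -4392/317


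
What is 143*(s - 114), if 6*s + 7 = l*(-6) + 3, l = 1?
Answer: -49621/3 ≈ -16540.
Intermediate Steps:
s = -5/3 (s = -7/6 + (1*(-6) + 3)/6 = -7/6 + (-6 + 3)/6 = -7/6 + (⅙)*(-3) = -7/6 - ½ = -5/3 ≈ -1.6667)
143*(s - 114) = 143*(-5/3 - 114) = 143*(-347/3) = -49621/3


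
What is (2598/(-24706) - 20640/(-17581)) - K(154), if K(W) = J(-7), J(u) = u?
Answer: 1752374852/217178093 ≈ 8.0688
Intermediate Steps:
K(W) = -7
(2598/(-24706) - 20640/(-17581)) - K(154) = (2598/(-24706) - 20640/(-17581)) - 1*(-7) = (2598*(-1/24706) - 20640*(-1/17581)) + 7 = (-1299/12353 + 20640/17581) + 7 = 232128201/217178093 + 7 = 1752374852/217178093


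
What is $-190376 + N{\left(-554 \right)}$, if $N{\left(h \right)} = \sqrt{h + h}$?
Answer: $-190376 + 2 i \sqrt{277} \approx -1.9038 \cdot 10^{5} + 33.287 i$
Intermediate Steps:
$N{\left(h \right)} = \sqrt{2} \sqrt{h}$ ($N{\left(h \right)} = \sqrt{2 h} = \sqrt{2} \sqrt{h}$)
$-190376 + N{\left(-554 \right)} = -190376 + \sqrt{2} \sqrt{-554} = -190376 + \sqrt{2} i \sqrt{554} = -190376 + 2 i \sqrt{277}$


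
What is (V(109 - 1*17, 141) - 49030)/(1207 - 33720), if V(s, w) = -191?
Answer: 49221/32513 ≈ 1.5139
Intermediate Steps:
(V(109 - 1*17, 141) - 49030)/(1207 - 33720) = (-191 - 49030)/(1207 - 33720) = -49221/(-32513) = -49221*(-1/32513) = 49221/32513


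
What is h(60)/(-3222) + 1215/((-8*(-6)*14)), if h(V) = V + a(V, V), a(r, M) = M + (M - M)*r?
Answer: 213005/120288 ≈ 1.7708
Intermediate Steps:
a(r, M) = M (a(r, M) = M + 0*r = M + 0 = M)
h(V) = 2*V (h(V) = V + V = 2*V)
h(60)/(-3222) + 1215/((-8*(-6)*14)) = (2*60)/(-3222) + 1215/((-8*(-6)*14)) = 120*(-1/3222) + 1215/((48*14)) = -20/537 + 1215/672 = -20/537 + 1215*(1/672) = -20/537 + 405/224 = 213005/120288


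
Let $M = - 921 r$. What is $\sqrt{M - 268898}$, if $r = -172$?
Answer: $i \sqrt{110486} \approx 332.39 i$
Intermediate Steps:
$M = 158412$ ($M = \left(-921\right) \left(-172\right) = 158412$)
$\sqrt{M - 268898} = \sqrt{158412 - 268898} = \sqrt{-110486} = i \sqrt{110486}$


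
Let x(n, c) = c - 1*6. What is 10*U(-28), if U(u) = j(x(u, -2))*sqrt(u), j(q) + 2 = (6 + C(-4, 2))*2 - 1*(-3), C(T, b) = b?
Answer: 340*I*sqrt(7) ≈ 899.56*I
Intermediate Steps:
x(n, c) = -6 + c (x(n, c) = c - 6 = -6 + c)
j(q) = 17 (j(q) = -2 + ((6 + 2)*2 - 1*(-3)) = -2 + (8*2 + 3) = -2 + (16 + 3) = -2 + 19 = 17)
U(u) = 17*sqrt(u)
10*U(-28) = 10*(17*sqrt(-28)) = 10*(17*(2*I*sqrt(7))) = 10*(34*I*sqrt(7)) = 340*I*sqrt(7)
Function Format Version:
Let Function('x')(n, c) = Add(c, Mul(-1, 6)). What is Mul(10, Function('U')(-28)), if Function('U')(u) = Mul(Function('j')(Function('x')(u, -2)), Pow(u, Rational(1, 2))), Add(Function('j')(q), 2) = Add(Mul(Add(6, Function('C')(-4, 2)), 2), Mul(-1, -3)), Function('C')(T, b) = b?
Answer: Mul(340, I, Pow(7, Rational(1, 2))) ≈ Mul(899.56, I)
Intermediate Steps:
Function('x')(n, c) = Add(-6, c) (Function('x')(n, c) = Add(c, -6) = Add(-6, c))
Function('j')(q) = 17 (Function('j')(q) = Add(-2, Add(Mul(Add(6, 2), 2), Mul(-1, -3))) = Add(-2, Add(Mul(8, 2), 3)) = Add(-2, Add(16, 3)) = Add(-2, 19) = 17)
Function('U')(u) = Mul(17, Pow(u, Rational(1, 2)))
Mul(10, Function('U')(-28)) = Mul(10, Mul(17, Pow(-28, Rational(1, 2)))) = Mul(10, Mul(17, Mul(2, I, Pow(7, Rational(1, 2))))) = Mul(10, Mul(34, I, Pow(7, Rational(1, 2)))) = Mul(340, I, Pow(7, Rational(1, 2)))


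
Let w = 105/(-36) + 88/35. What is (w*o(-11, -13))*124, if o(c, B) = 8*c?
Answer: 461032/105 ≈ 4390.8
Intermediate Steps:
w = -169/420 (w = 105*(-1/36) + 88*(1/35) = -35/12 + 88/35 = -169/420 ≈ -0.40238)
(w*o(-11, -13))*124 = -338*(-11)/105*124 = -169/420*(-88)*124 = (3718/105)*124 = 461032/105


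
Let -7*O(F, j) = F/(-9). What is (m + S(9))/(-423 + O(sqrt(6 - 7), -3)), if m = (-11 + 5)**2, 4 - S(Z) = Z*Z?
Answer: 68834367/710169202 + 2583*I/710169202 ≈ 0.096927 + 3.6372e-6*I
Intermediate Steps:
S(Z) = 4 - Z**2 (S(Z) = 4 - Z*Z = 4 - Z**2)
O(F, j) = F/63 (O(F, j) = -F/(7*(-9)) = -F*(-1)/(7*9) = -(-1)*F/63 = F/63)
m = 36 (m = (-6)**2 = 36)
(m + S(9))/(-423 + O(sqrt(6 - 7), -3)) = (36 + (4 - 1*9**2))/(-423 + sqrt(6 - 7)/63) = (36 + (4 - 1*81))/(-423 + sqrt(-1)/63) = (36 + (4 - 81))/(-423 + I/63) = (36 - 77)*(3969*(-423 - I/63)/710169202) = -162729*(-423 - I/63)/710169202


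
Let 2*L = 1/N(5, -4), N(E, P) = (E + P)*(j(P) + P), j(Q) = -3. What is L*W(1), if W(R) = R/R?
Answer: -1/14 ≈ -0.071429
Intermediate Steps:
W(R) = 1
N(E, P) = (-3 + P)*(E + P) (N(E, P) = (E + P)*(-3 + P) = (-3 + P)*(E + P))
L = -1/14 (L = 1/(2*((-4)² - 3*5 - 3*(-4) + 5*(-4))) = 1/(2*(16 - 15 + 12 - 20)) = (½)/(-7) = (½)*(-⅐) = -1/14 ≈ -0.071429)
L*W(1) = -1/14*1 = -1/14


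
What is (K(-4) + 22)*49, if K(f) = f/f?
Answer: 1127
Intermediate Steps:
K(f) = 1
(K(-4) + 22)*49 = (1 + 22)*49 = 23*49 = 1127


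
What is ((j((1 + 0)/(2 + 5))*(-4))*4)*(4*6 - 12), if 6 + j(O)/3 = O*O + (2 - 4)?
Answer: 225216/49 ≈ 4596.2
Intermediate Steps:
j(O) = -24 + 3*O² (j(O) = -18 + 3*(O*O + (2 - 4)) = -18 + 3*(O² - 2) = -18 + 3*(-2 + O²) = -18 + (-6 + 3*O²) = -24 + 3*O²)
((j((1 + 0)/(2 + 5))*(-4))*4)*(4*6 - 12) = (((-24 + 3*((1 + 0)/(2 + 5))²)*(-4))*4)*(4*6 - 12) = (((-24 + 3*(1/7)²)*(-4))*4)*(24 - 12) = (((-24 + 3*(1*(⅐))²)*(-4))*4)*12 = (((-24 + 3*(⅐)²)*(-4))*4)*12 = (((-24 + 3*(1/49))*(-4))*4)*12 = (((-24 + 3/49)*(-4))*4)*12 = (-1173/49*(-4)*4)*12 = ((4692/49)*4)*12 = (18768/49)*12 = 225216/49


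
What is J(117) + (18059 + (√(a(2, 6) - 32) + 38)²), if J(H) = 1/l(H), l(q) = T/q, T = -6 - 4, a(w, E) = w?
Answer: 194613/10 + 76*I*√30 ≈ 19461.0 + 416.27*I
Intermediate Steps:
T = -10
l(q) = -10/q
J(H) = -H/10 (J(H) = 1/(-10/H) = -H/10)
J(117) + (18059 + (√(a(2, 6) - 32) + 38)²) = -⅒*117 + (18059 + (√(2 - 32) + 38)²) = -117/10 + (18059 + (√(-30) + 38)²) = -117/10 + (18059 + (I*√30 + 38)²) = -117/10 + (18059 + (38 + I*√30)²) = 180473/10 + (38 + I*√30)²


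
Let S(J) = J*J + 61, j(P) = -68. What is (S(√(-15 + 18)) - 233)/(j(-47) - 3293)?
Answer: 169/3361 ≈ 0.050283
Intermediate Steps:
S(J) = 61 + J² (S(J) = J² + 61 = 61 + J²)
(S(√(-15 + 18)) - 233)/(j(-47) - 3293) = ((61 + (√(-15 + 18))²) - 233)/(-68 - 3293) = ((61 + (√3)²) - 233)/(-3361) = ((61 + 3) - 233)*(-1/3361) = (64 - 233)*(-1/3361) = -169*(-1/3361) = 169/3361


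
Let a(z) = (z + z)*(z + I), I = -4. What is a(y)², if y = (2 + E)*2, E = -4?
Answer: 4096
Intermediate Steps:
y = -4 (y = (2 - 4)*2 = -2*2 = -4)
a(z) = 2*z*(-4 + z) (a(z) = (z + z)*(z - 4) = (2*z)*(-4 + z) = 2*z*(-4 + z))
a(y)² = (2*(-4)*(-4 - 4))² = (2*(-4)*(-8))² = 64² = 4096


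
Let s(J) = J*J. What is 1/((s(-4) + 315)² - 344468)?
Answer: -1/234907 ≈ -4.2570e-6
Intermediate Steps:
s(J) = J²
1/((s(-4) + 315)² - 344468) = 1/(((-4)² + 315)² - 344468) = 1/((16 + 315)² - 344468) = 1/(331² - 344468) = 1/(109561 - 344468) = 1/(-234907) = -1/234907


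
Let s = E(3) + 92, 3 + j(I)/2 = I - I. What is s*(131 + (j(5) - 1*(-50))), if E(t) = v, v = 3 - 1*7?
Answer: 15400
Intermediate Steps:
j(I) = -6 (j(I) = -6 + 2*(I - I) = -6 + 2*0 = -6 + 0 = -6)
v = -4 (v = 3 - 7 = -4)
E(t) = -4
s = 88 (s = -4 + 92 = 88)
s*(131 + (j(5) - 1*(-50))) = 88*(131 + (-6 - 1*(-50))) = 88*(131 + (-6 + 50)) = 88*(131 + 44) = 88*175 = 15400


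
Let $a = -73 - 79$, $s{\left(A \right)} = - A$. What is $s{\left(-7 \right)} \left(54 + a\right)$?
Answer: $-686$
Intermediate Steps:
$a = -152$ ($a = -73 - 79 = -152$)
$s{\left(-7 \right)} \left(54 + a\right) = \left(-1\right) \left(-7\right) \left(54 - 152\right) = 7 \left(-98\right) = -686$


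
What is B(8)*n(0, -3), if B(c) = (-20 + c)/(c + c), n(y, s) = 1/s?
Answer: ¼ ≈ 0.25000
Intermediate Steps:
B(c) = (-20 + c)/(2*c) (B(c) = (-20 + c)/((2*c)) = (-20 + c)*(1/(2*c)) = (-20 + c)/(2*c))
B(8)*n(0, -3) = ((½)*(-20 + 8)/8)/(-3) = ((½)*(⅛)*(-12))*(-⅓) = -¾*(-⅓) = ¼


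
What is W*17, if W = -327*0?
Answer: 0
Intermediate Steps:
W = 0
W*17 = 0*17 = 0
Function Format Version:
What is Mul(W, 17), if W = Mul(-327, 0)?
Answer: 0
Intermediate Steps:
W = 0
Mul(W, 17) = Mul(0, 17) = 0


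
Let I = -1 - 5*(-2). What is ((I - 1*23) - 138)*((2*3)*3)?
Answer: -2736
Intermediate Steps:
I = 9 (I = -1 + 10 = 9)
((I - 1*23) - 138)*((2*3)*3) = ((9 - 1*23) - 138)*((2*3)*3) = ((9 - 23) - 138)*(6*3) = (-14 - 138)*18 = -152*18 = -2736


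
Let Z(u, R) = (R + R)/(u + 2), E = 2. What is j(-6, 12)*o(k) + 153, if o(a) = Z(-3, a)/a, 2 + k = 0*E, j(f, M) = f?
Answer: 165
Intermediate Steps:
Z(u, R) = 2*R/(2 + u) (Z(u, R) = (2*R)/(2 + u) = 2*R/(2 + u))
k = -2 (k = -2 + 0*2 = -2 + 0 = -2)
o(a) = -2 (o(a) = (2*a/(2 - 3))/a = (2*a/(-1))/a = (2*a*(-1))/a = (-2*a)/a = -2)
j(-6, 12)*o(k) + 153 = -6*(-2) + 153 = 12 + 153 = 165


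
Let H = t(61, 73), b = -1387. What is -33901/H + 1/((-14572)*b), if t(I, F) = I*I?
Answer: -685185447243/75206485444 ≈ -9.1107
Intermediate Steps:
t(I, F) = I²
H = 3721 (H = 61² = 3721)
-33901/H + 1/((-14572)*b) = -33901/3721 + 1/(-14572*(-1387)) = -33901*1/3721 - 1/14572*(-1/1387) = -33901/3721 + 1/20211364 = -685185447243/75206485444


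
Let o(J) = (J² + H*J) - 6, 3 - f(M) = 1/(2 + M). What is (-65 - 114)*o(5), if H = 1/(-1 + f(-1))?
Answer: -4296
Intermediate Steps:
f(M) = 3 - 1/(2 + M)
H = 1 (H = 1/(-1 + (5 + 3*(-1))/(2 - 1)) = 1/(-1 + (5 - 3)/1) = 1/(-1 + 1*2) = 1/(-1 + 2) = 1/1 = 1)
o(J) = -6 + J + J² (o(J) = (J² + 1*J) - 6 = (J² + J) - 6 = (J + J²) - 6 = -6 + J + J²)
(-65 - 114)*o(5) = (-65 - 114)*(-6 + 5 + 5²) = -179*(-6 + 5 + 25) = -179*24 = -4296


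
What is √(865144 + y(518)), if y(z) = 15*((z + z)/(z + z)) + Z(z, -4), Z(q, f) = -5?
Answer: √865154 ≈ 930.14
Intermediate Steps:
y(z) = 10 (y(z) = 15*((z + z)/(z + z)) - 5 = 15*((2*z)/((2*z))) - 5 = 15*((2*z)*(1/(2*z))) - 5 = 15*1 - 5 = 15 - 5 = 10)
√(865144 + y(518)) = √(865144 + 10) = √865154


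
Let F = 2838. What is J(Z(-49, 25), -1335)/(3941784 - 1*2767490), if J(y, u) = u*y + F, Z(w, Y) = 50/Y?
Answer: 84/587147 ≈ 0.00014306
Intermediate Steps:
J(y, u) = 2838 + u*y (J(y, u) = u*y + 2838 = 2838 + u*y)
J(Z(-49, 25), -1335)/(3941784 - 1*2767490) = (2838 - 66750/25)/(3941784 - 1*2767490) = (2838 - 66750/25)/(3941784 - 2767490) = (2838 - 1335*2)/1174294 = (2838 - 2670)*(1/1174294) = 168*(1/1174294) = 84/587147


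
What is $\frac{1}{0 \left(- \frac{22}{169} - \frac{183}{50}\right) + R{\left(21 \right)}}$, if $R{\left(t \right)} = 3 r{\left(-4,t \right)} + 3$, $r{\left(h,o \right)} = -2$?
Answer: $- \frac{1}{3} \approx -0.33333$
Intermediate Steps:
$R{\left(t \right)} = -3$ ($R{\left(t \right)} = 3 \left(-2\right) + 3 = -6 + 3 = -3$)
$\frac{1}{0 \left(- \frac{22}{169} - \frac{183}{50}\right) + R{\left(21 \right)}} = \frac{1}{0 \left(- \frac{22}{169} - \frac{183}{50}\right) - 3} = \frac{1}{0 \left(- \frac{32027}{8450}\right) - 3} = \frac{1}{0 - 3} = \frac{1}{-3} = - \frac{1}{3}$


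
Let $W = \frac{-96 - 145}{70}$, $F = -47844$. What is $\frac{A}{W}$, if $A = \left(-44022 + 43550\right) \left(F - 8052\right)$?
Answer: $- \frac{1846803840}{241} \approx -7.6631 \cdot 10^{6}$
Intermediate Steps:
$A = 26382912$ ($A = \left(-44022 + 43550\right) \left(-47844 - 8052\right) = \left(-472\right) \left(-55896\right) = 26382912$)
$W = - \frac{241}{70}$ ($W = \frac{1}{70} \left(-241\right) = - \frac{241}{70} \approx -3.4429$)
$\frac{A}{W} = \frac{26382912}{- \frac{241}{70}} = 26382912 \left(- \frac{70}{241}\right) = - \frac{1846803840}{241}$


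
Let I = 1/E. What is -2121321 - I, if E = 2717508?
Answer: -5764706788069/2717508 ≈ -2.1213e+6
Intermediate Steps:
I = 1/2717508 ≈ 3.6798e-7
-2121321 - I = -2121321 - 1*1/2717508 = -2121321 - 1/2717508 = -5764706788069/2717508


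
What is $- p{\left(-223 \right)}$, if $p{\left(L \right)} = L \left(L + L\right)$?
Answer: $-99458$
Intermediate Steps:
$p{\left(L \right)} = 2 L^{2}$ ($p{\left(L \right)} = L 2 L = 2 L^{2}$)
$- p{\left(-223 \right)} = - 2 \left(-223\right)^{2} = - 2 \cdot 49729 = \left(-1\right) 99458 = -99458$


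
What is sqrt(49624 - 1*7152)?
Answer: 2*sqrt(10618) ≈ 206.09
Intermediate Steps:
sqrt(49624 - 1*7152) = sqrt(49624 - 7152) = sqrt(42472) = 2*sqrt(10618)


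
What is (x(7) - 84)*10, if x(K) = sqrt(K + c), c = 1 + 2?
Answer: -840 + 10*sqrt(10) ≈ -808.38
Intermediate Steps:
c = 3
x(K) = sqrt(3 + K) (x(K) = sqrt(K + 3) = sqrt(3 + K))
(x(7) - 84)*10 = (sqrt(3 + 7) - 84)*10 = (sqrt(10) - 84)*10 = (-84 + sqrt(10))*10 = -840 + 10*sqrt(10)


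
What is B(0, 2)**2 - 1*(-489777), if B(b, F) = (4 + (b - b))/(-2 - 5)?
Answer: 23999089/49 ≈ 4.8978e+5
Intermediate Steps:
B(b, F) = -4/7 (B(b, F) = (4 + 0)/(-7) = 4*(-1/7) = -4/7)
B(0, 2)**2 - 1*(-489777) = (-4/7)**2 - 1*(-489777) = 16/49 + 489777 = 23999089/49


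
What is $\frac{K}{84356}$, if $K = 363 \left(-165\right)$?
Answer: $- \frac{59895}{84356} \approx -0.71003$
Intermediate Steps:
$K = -59895$
$\frac{K}{84356} = - \frac{59895}{84356}$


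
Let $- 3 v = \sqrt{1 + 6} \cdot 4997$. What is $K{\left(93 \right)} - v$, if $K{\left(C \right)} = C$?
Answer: $93 + \frac{4997 \sqrt{7}}{3} \approx 4499.9$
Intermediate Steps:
$v = - \frac{4997 \sqrt{7}}{3}$ ($v = - \frac{\sqrt{1 + 6} \cdot 4997}{3} = - \frac{\sqrt{7} \cdot 4997}{3} = - \frac{4997 \sqrt{7}}{3} \approx -4406.9$)
$K{\left(93 \right)} - v = 93 - - \frac{4997 \sqrt{7}}{3} = 93 + \frac{4997 \sqrt{7}}{3}$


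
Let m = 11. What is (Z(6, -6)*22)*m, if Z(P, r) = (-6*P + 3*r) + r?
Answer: -14520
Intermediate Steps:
Z(P, r) = -6*P + 4*r
(Z(6, -6)*22)*m = ((-6*6 + 4*(-6))*22)*11 = ((-36 - 24)*22)*11 = -60*22*11 = -1320*11 = -14520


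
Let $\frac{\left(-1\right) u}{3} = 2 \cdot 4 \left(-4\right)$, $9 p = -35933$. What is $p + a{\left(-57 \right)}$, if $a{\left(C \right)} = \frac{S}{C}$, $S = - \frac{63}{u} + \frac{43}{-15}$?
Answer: $- \frac{638799}{160} \approx -3992.5$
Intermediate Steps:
$p = - \frac{35933}{9}$ ($p = \frac{1}{9} \left(-35933\right) = - \frac{35933}{9} \approx -3992.6$)
$u = 96$ ($u = - 3 \cdot 2 \cdot 4 \left(-4\right) = - 3 \cdot 8 \left(-4\right) = \left(-3\right) \left(-32\right) = 96$)
$S = - \frac{1691}{480}$ ($S = - \frac{63}{96} + \frac{43}{-15} = \left(-63\right) \frac{1}{96} + 43 \left(- \frac{1}{15}\right) = - \frac{21}{32} - \frac{43}{15} = - \frac{1691}{480} \approx -3.5229$)
$a{\left(C \right)} = - \frac{1691}{480 C}$
$p + a{\left(-57 \right)} = - \frac{35933}{9} - \frac{1691}{480 \left(-57\right)} = - \frac{35933}{9} - - \frac{89}{1440} = - \frac{35933}{9} + \frac{89}{1440} = - \frac{638799}{160}$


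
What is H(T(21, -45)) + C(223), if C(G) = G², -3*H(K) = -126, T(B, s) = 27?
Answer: 49771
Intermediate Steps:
H(K) = 42 (H(K) = -⅓*(-126) = 42)
H(T(21, -45)) + C(223) = 42 + 223² = 42 + 49729 = 49771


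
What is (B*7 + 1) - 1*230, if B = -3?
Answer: -250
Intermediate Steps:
(B*7 + 1) - 1*230 = (-3*7 + 1) - 1*230 = (-21 + 1) - 230 = -20 - 230 = -250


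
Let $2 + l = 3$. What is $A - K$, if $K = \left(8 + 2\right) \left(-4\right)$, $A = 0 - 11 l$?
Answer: $29$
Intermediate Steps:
$l = 1$ ($l = -2 + 3 = 1$)
$A = -11$ ($A = 0 - 11 = -11$)
$K = -40$ ($K = 10 \left(-4\right) = -40$)
$A - K = -11 - -40 = -11 + 40 = 29$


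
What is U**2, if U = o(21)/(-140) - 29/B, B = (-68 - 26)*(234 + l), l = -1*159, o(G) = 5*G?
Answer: 110607289/198810000 ≈ 0.55635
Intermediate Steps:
l = -159
B = -7050 (B = (-68 - 26)*(234 - 159) = -94*75 = -7050)
U = -10517/14100 (U = (5*21)/(-140) - 29/(-7050) = 105*(-1/140) - 29*(-1/7050) = -3/4 + 29/7050 = -10517/14100 ≈ -0.74589)
U**2 = (-10517/14100)**2 = 110607289/198810000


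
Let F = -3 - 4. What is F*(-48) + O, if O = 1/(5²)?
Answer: 8401/25 ≈ 336.04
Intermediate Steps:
O = 1/25 ≈ 0.040000
F = -7
F*(-48) + O = -7*(-48) + 1/25 = 336 + 1/25 = 8401/25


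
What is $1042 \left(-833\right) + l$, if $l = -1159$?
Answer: $-869145$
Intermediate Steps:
$1042 \left(-833\right) + l = 1042 \left(-833\right) - 1159 = -867986 - 1159 = -869145$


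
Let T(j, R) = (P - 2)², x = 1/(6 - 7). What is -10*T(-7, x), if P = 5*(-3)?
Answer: -2890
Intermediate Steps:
x = -1 (x = 1/(-1) = -1)
P = -15
T(j, R) = 289 (T(j, R) = (-15 - 2)² = (-17)² = 289)
-10*T(-7, x) = -10*289 = -2890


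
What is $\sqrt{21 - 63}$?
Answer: $i \sqrt{42} \approx 6.4807 i$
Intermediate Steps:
$\sqrt{21 - 63} = \sqrt{-42} = i \sqrt{42}$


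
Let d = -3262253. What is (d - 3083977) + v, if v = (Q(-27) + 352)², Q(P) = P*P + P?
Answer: -5235314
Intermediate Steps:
Q(P) = P + P² (Q(P) = P² + P = P + P²)
v = 1110916 (v = (-27*(1 - 27) + 352)² = (-27*(-26) + 352)² = (702 + 352)² = 1054² = 1110916)
(d - 3083977) + v = (-3262253 - 3083977) + 1110916 = -6346230 + 1110916 = -5235314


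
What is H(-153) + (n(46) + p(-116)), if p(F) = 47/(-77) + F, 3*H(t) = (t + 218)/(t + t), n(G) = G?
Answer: -4996171/70686 ≈ -70.681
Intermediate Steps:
H(t) = (218 + t)/(6*t) (H(t) = ((t + 218)/(t + t))/3 = ((218 + t)/((2*t)))/3 = ((218 + t)*(1/(2*t)))/3 = ((218 + t)/(2*t))/3 = (218 + t)/(6*t))
p(F) = -47/77 + F (p(F) = 47*(-1/77) + F = -47/77 + F)
H(-153) + (n(46) + p(-116)) = (⅙)*(218 - 153)/(-153) + (46 + (-47/77 - 116)) = (⅙)*(-1/153)*65 + (46 - 8979/77) = -65/918 - 5437/77 = -4996171/70686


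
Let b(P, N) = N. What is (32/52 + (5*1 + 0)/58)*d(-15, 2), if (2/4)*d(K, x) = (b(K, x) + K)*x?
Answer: -1058/29 ≈ -36.483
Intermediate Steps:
d(K, x) = 2*x*(K + x) (d(K, x) = 2*((x + K)*x) = 2*((K + x)*x) = 2*(x*(K + x)) = 2*x*(K + x))
(32/52 + (5*1 + 0)/58)*d(-15, 2) = (32/52 + (5*1 + 0)/58)*(2*2*(-15 + 2)) = (32*(1/52) + (5 + 0)*(1/58))*(2*2*(-13)) = (8/13 + 5*(1/58))*(-52) = (8/13 + 5/58)*(-52) = (529/754)*(-52) = -1058/29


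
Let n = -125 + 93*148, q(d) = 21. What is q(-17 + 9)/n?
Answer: 21/13639 ≈ 0.0015397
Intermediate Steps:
n = 13639 (n = -125 + 13764 = 13639)
q(-17 + 9)/n = 21/13639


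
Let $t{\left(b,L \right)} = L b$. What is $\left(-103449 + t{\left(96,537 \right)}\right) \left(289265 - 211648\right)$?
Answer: $-4028089449$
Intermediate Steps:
$\left(-103449 + t{\left(96,537 \right)}\right) \left(289265 - 211648\right) = \left(-103449 + 537 \cdot 96\right) \left(289265 - 211648\right) = \left(-103449 + 51552\right) 77617 = \left(-51897\right) 77617 = -4028089449$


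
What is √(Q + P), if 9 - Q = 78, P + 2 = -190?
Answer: 3*I*√29 ≈ 16.155*I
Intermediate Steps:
P = -192 (P = -2 - 190 = -192)
Q = -69 (Q = 9 - 1*78 = 9 - 78 = -69)
√(Q + P) = √(-69 - 192) = √(-261) = 3*I*√29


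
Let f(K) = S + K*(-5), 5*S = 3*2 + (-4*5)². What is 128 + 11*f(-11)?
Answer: 8131/5 ≈ 1626.2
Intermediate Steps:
S = 406/5 (S = (3*2 + (-4*5)²)/5 = (6 + (-20)²)/5 = (6 + 400)/5 = (⅕)*406 = 406/5 ≈ 81.200)
f(K) = 406/5 - 5*K (f(K) = 406/5 + K*(-5) = 406/5 - 5*K)
128 + 11*f(-11) = 128 + 11*(406/5 - 5*(-11)) = 128 + 11*(406/5 + 55) = 128 + 11*(681/5) = 128 + 7491/5 = 8131/5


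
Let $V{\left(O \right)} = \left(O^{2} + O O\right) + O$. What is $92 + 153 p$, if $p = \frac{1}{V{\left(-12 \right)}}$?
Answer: $\frac{8515}{92} \approx 92.554$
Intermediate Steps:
$V{\left(O \right)} = O + 2 O^{2}$ ($V{\left(O \right)} = \left(O^{2} + O^{2}\right) + O = 2 O^{2} + O = O + 2 O^{2}$)
$p = \frac{1}{276}$ ($p = \frac{1}{\left(-12\right) \left(1 + 2 \left(-12\right)\right)} = \frac{1}{\left(-12\right) \left(1 - 24\right)} = \frac{1}{\left(-12\right) \left(-23\right)} = \frac{1}{276} \approx 0.0036232$)
$92 + 153 p = 92 + 153 \cdot \frac{1}{276} = 92 + \frac{51}{92} = \frac{8515}{92}$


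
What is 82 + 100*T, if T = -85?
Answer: -8418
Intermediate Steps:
82 + 100*T = 82 + 100*(-85) = 82 - 8500 = -8418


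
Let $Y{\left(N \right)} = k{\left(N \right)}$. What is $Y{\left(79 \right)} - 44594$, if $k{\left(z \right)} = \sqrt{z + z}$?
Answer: $-44594 + \sqrt{158} \approx -44581.0$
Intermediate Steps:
$k{\left(z \right)} = \sqrt{2} \sqrt{z}$ ($k{\left(z \right)} = \sqrt{2 z} = \sqrt{2} \sqrt{z}$)
$Y{\left(N \right)} = \sqrt{2} \sqrt{N}$
$Y{\left(79 \right)} - 44594 = \sqrt{2} \sqrt{79} - 44594 = \sqrt{158} - 44594 = -44594 + \sqrt{158}$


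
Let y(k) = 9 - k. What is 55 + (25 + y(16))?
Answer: 73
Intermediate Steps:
55 + (25 + y(16)) = 55 + (25 + (9 - 1*16)) = 55 + (25 + (9 - 16)) = 55 + (25 - 7) = 55 + 18 = 73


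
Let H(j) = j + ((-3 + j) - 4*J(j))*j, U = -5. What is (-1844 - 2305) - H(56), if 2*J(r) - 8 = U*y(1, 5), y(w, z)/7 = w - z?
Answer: 9403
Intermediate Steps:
y(w, z) = -7*z + 7*w (y(w, z) = 7*(w - z) = -7*z + 7*w)
J(r) = 74 (J(r) = 4 + (-5*(-7*5 + 7*1))/2 = 4 + (-5*(-35 + 7))/2 = 4 + (-5*(-28))/2 = 4 + (½)*140 = 4 + 70 = 74)
H(j) = j + j*(-299 + j) (H(j) = j + ((-3 + j) - 4*74)*j = j + ((-3 + j) - 296)*j = j + (-299 + j)*j = j + j*(-299 + j))
(-1844 - 2305) - H(56) = (-1844 - 2305) - 56*(-298 + 56) = -4149 - 56*(-242) = -4149 - 1*(-13552) = -4149 + 13552 = 9403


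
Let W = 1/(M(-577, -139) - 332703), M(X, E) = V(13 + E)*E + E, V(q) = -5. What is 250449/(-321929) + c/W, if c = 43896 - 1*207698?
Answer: 17514979561272077/321929 ≈ 5.4406e+10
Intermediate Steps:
M(X, E) = -4*E (M(X, E) = -5*E + E = -4*E)
W = -1/332147 (W = 1/(-4*(-139) - 332703) = 1/(556 - 332703) = 1/(-332147) = -1/332147 ≈ -3.0107e-6)
c = -163802 (c = 43896 - 207698 = -163802)
250449/(-321929) + c/W = 250449/(-321929) - 163802/(-1/332147) = 250449*(-1/321929) - 163802*(-332147) = -250449/321929 + 54406342894 = 17514979561272077/321929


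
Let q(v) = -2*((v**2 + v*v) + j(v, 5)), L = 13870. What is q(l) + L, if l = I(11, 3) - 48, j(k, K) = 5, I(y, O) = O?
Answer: 5760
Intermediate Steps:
l = -45 (l = 3 - 48 = -45)
q(v) = -10 - 4*v**2 (q(v) = -2*((v**2 + v*v) + 5) = -2*((v**2 + v**2) + 5) = -2*(2*v**2 + 5) = -2*(5 + 2*v**2) = -10 - 4*v**2)
q(l) + L = (-10 - 4*(-45)**2) + 13870 = (-10 - 4*2025) + 13870 = (-10 - 8100) + 13870 = -8110 + 13870 = 5760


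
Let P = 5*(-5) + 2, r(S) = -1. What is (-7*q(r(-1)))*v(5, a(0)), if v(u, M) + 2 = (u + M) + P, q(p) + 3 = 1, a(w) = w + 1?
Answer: -266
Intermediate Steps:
a(w) = 1 + w
q(p) = -2 (q(p) = -3 + 1 = -2)
P = -23 (P = -25 + 2 = -23)
v(u, M) = -25 + M + u (v(u, M) = -2 + ((u + M) - 23) = -2 + ((M + u) - 23) = -2 + (-23 + M + u) = -25 + M + u)
(-7*q(r(-1)))*v(5, a(0)) = (-7*(-2))*(-25 + (1 + 0) + 5) = 14*(-25 + 1 + 5) = 14*(-19) = -266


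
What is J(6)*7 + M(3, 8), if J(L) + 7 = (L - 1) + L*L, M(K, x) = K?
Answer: 241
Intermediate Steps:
J(L) = -8 + L + L² (J(L) = -7 + ((L - 1) + L*L) = -7 + ((-1 + L) + L²) = -7 + (-1 + L + L²) = -8 + L + L²)
J(6)*7 + M(3, 8) = (-8 + 6 + 6²)*7 + 3 = (-8 + 6 + 36)*7 + 3 = 34*7 + 3 = 238 + 3 = 241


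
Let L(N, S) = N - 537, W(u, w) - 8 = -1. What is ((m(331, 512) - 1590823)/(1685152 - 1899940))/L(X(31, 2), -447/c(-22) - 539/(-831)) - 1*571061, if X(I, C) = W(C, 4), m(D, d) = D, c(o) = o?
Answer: -5417353177211/9486470 ≈ -5.7106e+5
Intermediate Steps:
W(u, w) = 7 (W(u, w) = 8 - 1 = 7)
X(I, C) = 7
L(N, S) = -537 + N
((m(331, 512) - 1590823)/(1685152 - 1899940))/L(X(31, 2), -447/c(-22) - 539/(-831)) - 1*571061 = ((331 - 1590823)/(1685152 - 1899940))/(-537 + 7) - 1*571061 = -1590492/(-214788)/(-530) - 571061 = -1590492*(-1/214788)*(-1/530) - 571061 = (132541/17899)*(-1/530) - 571061 = -132541/9486470 - 571061 = -5417353177211/9486470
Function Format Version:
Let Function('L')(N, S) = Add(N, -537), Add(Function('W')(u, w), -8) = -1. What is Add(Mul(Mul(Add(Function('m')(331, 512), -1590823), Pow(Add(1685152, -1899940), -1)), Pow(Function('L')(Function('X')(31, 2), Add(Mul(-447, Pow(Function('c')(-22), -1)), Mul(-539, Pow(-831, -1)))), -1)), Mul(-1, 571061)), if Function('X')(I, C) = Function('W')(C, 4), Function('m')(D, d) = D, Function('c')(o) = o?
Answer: Rational(-5417353177211, 9486470) ≈ -5.7106e+5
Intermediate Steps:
Function('W')(u, w) = 7 (Function('W')(u, w) = Add(8, -1) = 7)
Function('X')(I, C) = 7
Function('L')(N, S) = Add(-537, N)
Add(Mul(Mul(Add(Function('m')(331, 512), -1590823), Pow(Add(1685152, -1899940), -1)), Pow(Function('L')(Function('X')(31, 2), Add(Mul(-447, Pow(Function('c')(-22), -1)), Mul(-539, Pow(-831, -1)))), -1)), Mul(-1, 571061)) = Add(Mul(Mul(Add(331, -1590823), Pow(Add(1685152, -1899940), -1)), Pow(Add(-537, 7), -1)), Mul(-1, 571061)) = Add(Mul(Mul(-1590492, Pow(-214788, -1)), Pow(-530, -1)), -571061) = Add(Mul(Mul(-1590492, Rational(-1, 214788)), Rational(-1, 530)), -571061) = Add(Mul(Rational(132541, 17899), Rational(-1, 530)), -571061) = Add(Rational(-132541, 9486470), -571061) = Rational(-5417353177211, 9486470)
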